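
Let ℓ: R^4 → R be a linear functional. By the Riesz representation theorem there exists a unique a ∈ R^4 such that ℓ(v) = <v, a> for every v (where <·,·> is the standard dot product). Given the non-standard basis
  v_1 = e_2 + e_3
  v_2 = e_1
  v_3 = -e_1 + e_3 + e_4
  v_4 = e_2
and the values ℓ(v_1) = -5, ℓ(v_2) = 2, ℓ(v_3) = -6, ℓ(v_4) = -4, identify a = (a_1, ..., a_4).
a = (2, -4, -1, -3)

Write a = (a_1, ..., a_4) in the standard basis. For each basis vector v_i, ℓ(v_i) = <v_i, a> is a linear equation in the a_j's. Collect the n equations into a matrix system V a = ℓ, where row i of V is v_i (expressed in the standard basis). Since V is invertible (lower-triangular with 1s on the diagonal, up to permutation), solve by back-substitution:
  V =
[[0, 1, 1, 0],
 [1, 0, 0, 0],
 [-1, 0, 1, 1],
 [0, 1, 0, 0]]
  V a = (-5, 2, -6, -4)
Solving gives a = (2, -4, -1, -3).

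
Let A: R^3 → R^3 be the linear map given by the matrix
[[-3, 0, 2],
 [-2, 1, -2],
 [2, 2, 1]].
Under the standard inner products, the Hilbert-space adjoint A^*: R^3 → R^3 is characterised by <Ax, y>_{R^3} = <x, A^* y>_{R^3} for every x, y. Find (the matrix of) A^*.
A^* = A^T =
[[-3, -2, 2],
 [0, 1, 2],
 [2, -2, 1]]

For real matrices with standard dot products, the defining identity <Ax, y> = <x, A^* y> gives (Ax)^T y = x^T (A^*) y, i.e. x^T A^T y = x^T (A^*) y. Since this holds for all x, y, we must have A^* = A^T. Therefore
A^* =
[[-3, -2, 2],
 [0, 1, 2],
 [2, -2, 1]].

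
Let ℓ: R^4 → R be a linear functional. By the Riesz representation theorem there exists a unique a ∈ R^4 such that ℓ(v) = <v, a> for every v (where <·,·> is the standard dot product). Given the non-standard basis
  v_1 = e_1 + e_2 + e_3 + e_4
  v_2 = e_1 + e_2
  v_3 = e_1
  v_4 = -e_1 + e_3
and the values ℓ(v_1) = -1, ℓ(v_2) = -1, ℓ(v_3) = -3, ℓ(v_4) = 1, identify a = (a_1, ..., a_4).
a = (-3, 2, -2, 2)

Write a = (a_1, ..., a_4) in the standard basis. For each basis vector v_i, ℓ(v_i) = <v_i, a> is a linear equation in the a_j's. Collect the n equations into a matrix system V a = ℓ, where row i of V is v_i (expressed in the standard basis). Since V is invertible (lower-triangular with 1s on the diagonal, up to permutation), solve by back-substitution:
  V =
[[1, 1, 1, 1],
 [1, 1, 0, 0],
 [1, 0, 0, 0],
 [-1, 0, 1, 0]]
  V a = (-1, -1, -3, 1)
Solving gives a = (-3, 2, -2, 2).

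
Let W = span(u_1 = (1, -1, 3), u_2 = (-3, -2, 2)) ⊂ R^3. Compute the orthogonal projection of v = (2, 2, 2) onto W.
proj_W(v) = (70/27, 10/27, 34/27)

Set up U = [u_1 | ... | u_2] ∈ R^(3×2). The projector onto W = col(U) is P = U (U^T U)^(-1) U^T.
Compute U^T U =
  [11, 5]
  [5, 17],
and U^T v = (6, -6).
Solve U^T U · c = U^T v for the coefficients: c = (22/27, -16/27). The projection is proj_W(v) = U c.
Check: (v - proj_W(v)) · u_1 = 0  (should be 0).
Check: (v - proj_W(v)) · u_2 = 0  (should be 0).
Result: proj_W(v) = (70/27, 10/27, 34/27).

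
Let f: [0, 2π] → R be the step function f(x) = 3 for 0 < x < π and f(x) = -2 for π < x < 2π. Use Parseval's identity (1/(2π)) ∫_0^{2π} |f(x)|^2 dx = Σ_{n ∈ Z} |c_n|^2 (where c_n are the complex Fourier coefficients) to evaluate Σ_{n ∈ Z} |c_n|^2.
Σ |c_n|^2 = 13/2

Parseval equates the L^2 energy of f (normalised by 1/(2π)) with the ℓ^2 sum of its Fourier coefficients: (1/(2π)) ∫_0^{2π} |f|^2 = Σ |c_n|^2.
Compute the left side: (1/(2π)) [∫_0^π 3^2 dx + ∫_π^{2π} (-2)^2 dx] = (1/(2π)) · (9π + 4π) = (9 + 4)/2 = 13/2.
So Σ_{n ∈ Z} |c_n|^2 = 13/2.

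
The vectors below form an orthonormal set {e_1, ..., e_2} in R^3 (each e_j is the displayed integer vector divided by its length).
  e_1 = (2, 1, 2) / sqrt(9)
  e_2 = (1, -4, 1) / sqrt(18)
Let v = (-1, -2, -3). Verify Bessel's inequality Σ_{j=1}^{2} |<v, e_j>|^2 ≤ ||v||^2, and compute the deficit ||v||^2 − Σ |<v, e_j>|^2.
Σ |<v, e_j>|^2 = 12; ||v||^2 = 14; deficit = 2

Write each e_j = u_j / sqrt(<u_j, u_j>) where u_j is the displayed integer vector. Then <v, e_j> = <v, u_j> / sqrt(<u_j, u_j>), so |<v, e_j>|^2 = <v, u_j>^2 / <u_j, u_j>.
Coefficients: <v, e_1> = -10/sqrt(9), <v, e_2> = 4/sqrt(18).
Square and sum: Σ |<v, e_j>|^2 = 12.
Compute ||v||^2 = v·v = 14.
Deficit = 14 − 12 = 2 ≥ 0, confirming Bessel's inequality. (The deficit equals ||v − Σ <v,e_j> e_j||^2, the squared distance from v to span{e_j}.)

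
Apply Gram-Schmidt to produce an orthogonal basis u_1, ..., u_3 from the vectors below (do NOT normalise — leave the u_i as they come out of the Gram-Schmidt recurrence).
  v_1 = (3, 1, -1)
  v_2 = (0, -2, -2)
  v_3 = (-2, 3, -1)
Orthogonal basis:
  u_1 = (3, 1, -1)
  u_2 = (0, -2, -2)
  u_3 = (-16/11, 24/11, -24/11)

Apply the Gram-Schmidt recurrence
  u_1 = v_1
  u_i = v_i − Σ_{j<i} ((v_i · u_j) / (u_j · u_j)) · u_j.

Step by step this gives:
  u_1 = (3, 1, -1)
  u_2 = (0, -2, -2)
  u_3 = (-16/11, 24/11, -24/11)

Orthogonality check:
  u_2 · u_1 = 0 (should be 0)
  u_3 · u_1 = 0 (should be 0)
  u_3 · u_2 = 0 (should be 0)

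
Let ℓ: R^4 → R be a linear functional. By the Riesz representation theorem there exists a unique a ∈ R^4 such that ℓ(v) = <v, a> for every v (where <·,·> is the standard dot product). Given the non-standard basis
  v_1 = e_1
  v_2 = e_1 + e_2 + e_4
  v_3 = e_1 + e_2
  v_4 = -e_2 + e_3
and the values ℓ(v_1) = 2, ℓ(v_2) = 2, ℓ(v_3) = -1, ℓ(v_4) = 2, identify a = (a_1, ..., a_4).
a = (2, -3, -1, 3)

Write a = (a_1, ..., a_4) in the standard basis. For each basis vector v_i, ℓ(v_i) = <v_i, a> is a linear equation in the a_j's. Collect the n equations into a matrix system V a = ℓ, where row i of V is v_i (expressed in the standard basis). Since V is invertible (lower-triangular with 1s on the diagonal, up to permutation), solve by back-substitution:
  V =
[[1, 0, 0, 0],
 [1, 1, 0, 1],
 [1, 1, 0, 0],
 [0, -1, 1, 0]]
  V a = (2, 2, -1, 2)
Solving gives a = (2, -3, -1, 3).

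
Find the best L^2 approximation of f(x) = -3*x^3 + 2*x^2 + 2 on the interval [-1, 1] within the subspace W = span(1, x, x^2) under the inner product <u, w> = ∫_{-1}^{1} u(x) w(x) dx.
g(x) = 2*x^2 - 9*x/5 + 2

The best approximation g ∈ W is the orthogonal projection of f onto W. Writing g = a_0 + a_1 x + a_2 x^2, the coefficients solve the normal equations G · a = b where
  G_{ij} = <φ_i, φ_j> and b_i = <f, φ_i>, with φ_0 = 1, φ_1 = x, φ_2 = x^2.
G =
  [2, 0, 2/3]
  [0, 2/3, 0]
  [2/3, 0, 2/5],
b = (16/3, -6/5, 32/15).
Solving gives a_0 = 2, a_1 = -9/5, a_2 = 2, so
  g(x) = 2*x^2 - 9*x/5 + 2.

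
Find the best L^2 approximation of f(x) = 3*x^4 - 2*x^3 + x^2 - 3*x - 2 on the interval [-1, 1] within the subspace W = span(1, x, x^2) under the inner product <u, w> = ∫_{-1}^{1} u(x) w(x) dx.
g(x) = 25*x^2/7 - 21*x/5 - 79/35

The best approximation g ∈ W is the orthogonal projection of f onto W. Writing g = a_0 + a_1 x + a_2 x^2, the coefficients solve the normal equations G · a = b where
  G_{ij} = <φ_i, φ_j> and b_i = <f, φ_i>, with φ_0 = 1, φ_1 = x, φ_2 = x^2.
G =
  [2, 0, 2/3]
  [0, 2/3, 0]
  [2/3, 0, 2/5],
b = (-32/15, -14/5, -8/105).
Solving gives a_0 = -79/35, a_1 = -21/5, a_2 = 25/7, so
  g(x) = 25*x^2/7 - 21*x/5 - 79/35.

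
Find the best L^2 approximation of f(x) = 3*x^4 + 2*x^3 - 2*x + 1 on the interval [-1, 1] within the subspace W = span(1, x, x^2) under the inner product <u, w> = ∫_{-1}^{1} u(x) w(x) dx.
g(x) = 18*x^2/7 - 4*x/5 + 26/35

The best approximation g ∈ W is the orthogonal projection of f onto W. Writing g = a_0 + a_1 x + a_2 x^2, the coefficients solve the normal equations G · a = b where
  G_{ij} = <φ_i, φ_j> and b_i = <f, φ_i>, with φ_0 = 1, φ_1 = x, φ_2 = x^2.
G =
  [2, 0, 2/3]
  [0, 2/3, 0]
  [2/3, 0, 2/5],
b = (16/5, -8/15, 32/21).
Solving gives a_0 = 26/35, a_1 = -4/5, a_2 = 18/7, so
  g(x) = 18*x^2/7 - 4*x/5 + 26/35.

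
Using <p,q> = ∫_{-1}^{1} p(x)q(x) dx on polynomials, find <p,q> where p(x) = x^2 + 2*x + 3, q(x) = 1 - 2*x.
<p,q> = 4

Expand the product: p(x)·q(x) = -2*x^3 - 3*x^2 - 4*x + 3.
∫_{-1}^{1} of each monomial x^k gives [2/(k+1) if k even, 0 if k odd]. Integrating term-by-term (or equivalently evaluating the antiderivative F(x) = -x^4/2 - x^3 - 2*x^2 + 3*x at the endpoints):
  F(1) − F(−1) = -1/2 − (-9/2) = 4.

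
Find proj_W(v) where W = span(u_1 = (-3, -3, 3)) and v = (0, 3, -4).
proj_W(v) = (7/3, 7/3, -7/3)

Set up U = [u_1 | ... | u_1] ∈ R^(3×1). The projector onto W = col(U) is P = U (U^T U)^(-1) U^T.
Compute U^T U =
  [27],
and U^T v = (-21).
Solve U^T U · c = U^T v for the coefficients: c = (-7/9). The projection is proj_W(v) = U c.
Check: (v - proj_W(v)) · u_1 = 0  (should be 0).
Result: proj_W(v) = (7/3, 7/3, -7/3).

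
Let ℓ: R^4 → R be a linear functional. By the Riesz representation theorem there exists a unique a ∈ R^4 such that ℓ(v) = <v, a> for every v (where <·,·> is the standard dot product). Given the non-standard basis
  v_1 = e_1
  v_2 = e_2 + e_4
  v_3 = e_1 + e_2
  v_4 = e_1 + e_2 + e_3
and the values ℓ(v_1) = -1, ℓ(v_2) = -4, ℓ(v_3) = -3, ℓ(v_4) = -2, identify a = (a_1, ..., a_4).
a = (-1, -2, 1, -2)

Write a = (a_1, ..., a_4) in the standard basis. For each basis vector v_i, ℓ(v_i) = <v_i, a> is a linear equation in the a_j's. Collect the n equations into a matrix system V a = ℓ, where row i of V is v_i (expressed in the standard basis). Since V is invertible (lower-triangular with 1s on the diagonal, up to permutation), solve by back-substitution:
  V =
[[1, 0, 0, 0],
 [0, 1, 0, 1],
 [1, 1, 0, 0],
 [1, 1, 1, 0]]
  V a = (-1, -4, -3, -2)
Solving gives a = (-1, -2, 1, -2).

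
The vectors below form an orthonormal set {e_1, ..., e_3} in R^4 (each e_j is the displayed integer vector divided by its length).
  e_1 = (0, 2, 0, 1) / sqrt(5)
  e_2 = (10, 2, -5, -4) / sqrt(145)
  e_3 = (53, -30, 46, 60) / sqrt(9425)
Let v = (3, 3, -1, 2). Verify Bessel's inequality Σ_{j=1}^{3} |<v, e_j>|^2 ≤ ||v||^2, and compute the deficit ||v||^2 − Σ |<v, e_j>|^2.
Σ |<v, e_j>|^2 = 562/25; ||v||^2 = 23; deficit = 13/25

Write each e_j = u_j / sqrt(<u_j, u_j>) where u_j is the displayed integer vector. Then <v, e_j> = <v, u_j> / sqrt(<u_j, u_j>), so |<v, e_j>|^2 = <v, u_j>^2 / <u_j, u_j>.
Coefficients: <v, e_1> = 8/sqrt(5), <v, e_2> = 33/sqrt(145), <v, e_3> = 143/sqrt(9425).
Square and sum: Σ |<v, e_j>|^2 = 562/25.
Compute ||v||^2 = v·v = 23.
Deficit = 23 − 562/25 = 13/25 ≥ 0, confirming Bessel's inequality. (The deficit equals ||v − Σ <v,e_j> e_j||^2, the squared distance from v to span{e_j}.)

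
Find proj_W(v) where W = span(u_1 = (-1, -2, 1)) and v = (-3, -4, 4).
proj_W(v) = (-5/2, -5, 5/2)

Set up U = [u_1 | ... | u_1] ∈ R^(3×1). The projector onto W = col(U) is P = U (U^T U)^(-1) U^T.
Compute U^T U =
  [6],
and U^T v = (15).
Solve U^T U · c = U^T v for the coefficients: c = (5/2). The projection is proj_W(v) = U c.
Check: (v - proj_W(v)) · u_1 = 0  (should be 0).
Result: proj_W(v) = (-5/2, -5, 5/2).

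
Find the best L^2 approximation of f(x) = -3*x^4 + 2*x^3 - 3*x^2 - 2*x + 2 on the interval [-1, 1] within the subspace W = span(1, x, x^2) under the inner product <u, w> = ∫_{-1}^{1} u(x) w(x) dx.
g(x) = -39*x^2/7 - 4*x/5 + 79/35

The best approximation g ∈ W is the orthogonal projection of f onto W. Writing g = a_0 + a_1 x + a_2 x^2, the coefficients solve the normal equations G · a = b where
  G_{ij} = <φ_i, φ_j> and b_i = <f, φ_i>, with φ_0 = 1, φ_1 = x, φ_2 = x^2.
G =
  [2, 0, 2/3]
  [0, 2/3, 0]
  [2/3, 0, 2/5],
b = (4/5, -8/15, -76/105).
Solving gives a_0 = 79/35, a_1 = -4/5, a_2 = -39/7, so
  g(x) = -39*x^2/7 - 4*x/5 + 79/35.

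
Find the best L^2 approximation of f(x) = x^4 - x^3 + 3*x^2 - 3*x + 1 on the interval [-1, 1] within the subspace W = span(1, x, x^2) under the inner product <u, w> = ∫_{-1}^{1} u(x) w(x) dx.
g(x) = 27*x^2/7 - 18*x/5 + 32/35

The best approximation g ∈ W is the orthogonal projection of f onto W. Writing g = a_0 + a_1 x + a_2 x^2, the coefficients solve the normal equations G · a = b where
  G_{ij} = <φ_i, φ_j> and b_i = <f, φ_i>, with φ_0 = 1, φ_1 = x, φ_2 = x^2.
G =
  [2, 0, 2/3]
  [0, 2/3, 0]
  [2/3, 0, 2/5],
b = (22/5, -12/5, 226/105).
Solving gives a_0 = 32/35, a_1 = -18/5, a_2 = 27/7, so
  g(x) = 27*x^2/7 - 18*x/5 + 32/35.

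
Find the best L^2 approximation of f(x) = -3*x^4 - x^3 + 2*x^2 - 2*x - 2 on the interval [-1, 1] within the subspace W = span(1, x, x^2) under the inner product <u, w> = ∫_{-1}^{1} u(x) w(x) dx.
g(x) = -4*x^2/7 - 13*x/5 - 61/35

The best approximation g ∈ W is the orthogonal projection of f onto W. Writing g = a_0 + a_1 x + a_2 x^2, the coefficients solve the normal equations G · a = b where
  G_{ij} = <φ_i, φ_j> and b_i = <f, φ_i>, with φ_0 = 1, φ_1 = x, φ_2 = x^2.
G =
  [2, 0, 2/3]
  [0, 2/3, 0]
  [2/3, 0, 2/5],
b = (-58/15, -26/15, -146/105).
Solving gives a_0 = -61/35, a_1 = -13/5, a_2 = -4/7, so
  g(x) = -4*x^2/7 - 13*x/5 - 61/35.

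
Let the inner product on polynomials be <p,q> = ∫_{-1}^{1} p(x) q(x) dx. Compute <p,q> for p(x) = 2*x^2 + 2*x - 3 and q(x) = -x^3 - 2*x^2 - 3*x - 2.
<p,q> = 104/15

Expand the product: p(x)·q(x) = -2*x^5 - 6*x^4 - 7*x^3 - 4*x^2 + 5*x + 6.
∫_{-1}^{1} of each monomial x^k gives [2/(k+1) if k even, 0 if k odd]. Integrating term-by-term (or equivalently evaluating the antiderivative F(x) = -x^6/3 - 6*x^5/5 - 7*x^4/4 - 4*x^3/3 + 5*x^2/2 + 6*x at the endpoints):
  F(1) − F(−1) = 233/60 − (-61/20) = 104/15.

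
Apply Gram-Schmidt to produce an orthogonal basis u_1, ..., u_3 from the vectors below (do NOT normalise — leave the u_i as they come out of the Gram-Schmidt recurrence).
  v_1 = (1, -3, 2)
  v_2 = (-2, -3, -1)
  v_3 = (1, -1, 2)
Orthogonal basis:
  u_1 = (1, -3, 2)
  u_2 = (-33/14, -27/14, -12/7)
  u_3 = (-6/19, 2/19, 6/19)

Apply the Gram-Schmidt recurrence
  u_1 = v_1
  u_i = v_i − Σ_{j<i} ((v_i · u_j) / (u_j · u_j)) · u_j.

Step by step this gives:
  u_1 = (1, -3, 2)
  u_2 = (-33/14, -27/14, -12/7)
  u_3 = (-6/19, 2/19, 6/19)

Orthogonality check:
  u_2 · u_1 = 0 (should be 0)
  u_3 · u_1 = 0 (should be 0)
  u_3 · u_2 = 0 (should be 0)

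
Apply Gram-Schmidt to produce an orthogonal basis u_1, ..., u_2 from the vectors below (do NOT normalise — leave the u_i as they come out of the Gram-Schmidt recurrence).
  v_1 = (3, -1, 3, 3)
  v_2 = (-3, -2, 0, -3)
Orthogonal basis:
  u_1 = (3, -1, 3, 3)
  u_2 = (-9/7, -18/7, 12/7, -9/7)

Apply the Gram-Schmidt recurrence
  u_1 = v_1
  u_i = v_i − Σ_{j<i} ((v_i · u_j) / (u_j · u_j)) · u_j.

Step by step this gives:
  u_1 = (3, -1, 3, 3)
  u_2 = (-9/7, -18/7, 12/7, -9/7)

Orthogonality check:
  u_2 · u_1 = 0 (should be 0)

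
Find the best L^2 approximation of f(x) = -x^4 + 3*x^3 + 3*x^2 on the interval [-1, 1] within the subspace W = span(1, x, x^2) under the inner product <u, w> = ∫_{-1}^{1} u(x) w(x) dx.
g(x) = 15*x^2/7 + 9*x/5 + 3/35

The best approximation g ∈ W is the orthogonal projection of f onto W. Writing g = a_0 + a_1 x + a_2 x^2, the coefficients solve the normal equations G · a = b where
  G_{ij} = <φ_i, φ_j> and b_i = <f, φ_i>, with φ_0 = 1, φ_1 = x, φ_2 = x^2.
G =
  [2, 0, 2/3]
  [0, 2/3, 0]
  [2/3, 0, 2/5],
b = (8/5, 6/5, 32/35).
Solving gives a_0 = 3/35, a_1 = 9/5, a_2 = 15/7, so
  g(x) = 15*x^2/7 + 9*x/5 + 3/35.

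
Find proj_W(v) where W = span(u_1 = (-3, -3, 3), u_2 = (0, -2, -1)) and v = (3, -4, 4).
proj_W(v) = (-3/2, -5/2, 1)

Set up U = [u_1 | ... | u_2] ∈ R^(3×2). The projector onto W = col(U) is P = U (U^T U)^(-1) U^T.
Compute U^T U =
  [27, 3]
  [3, 5],
and U^T v = (15, 4).
Solve U^T U · c = U^T v for the coefficients: c = (1/2, 1/2). The projection is proj_W(v) = U c.
Check: (v - proj_W(v)) · u_1 = 0  (should be 0).
Check: (v - proj_W(v)) · u_2 = 0  (should be 0).
Result: proj_W(v) = (-3/2, -5/2, 1).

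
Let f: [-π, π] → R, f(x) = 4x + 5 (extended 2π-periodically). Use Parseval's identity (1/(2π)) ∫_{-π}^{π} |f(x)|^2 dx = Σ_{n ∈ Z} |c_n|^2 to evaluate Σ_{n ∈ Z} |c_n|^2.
Σ |c_n|^2 = 16π^2/3 + 25

Expand and integrate term by term over [-π, π]:
  ∫ (4x)^2 dx = 16·(2π^3/3); ∫ 2·4·(5)·x dx = 0 (odd integrand); ∫ 5^2 dx = 25·2π.
So (1/(2π)) ∫_{-π}^{π} (4x + 5)^2 dx = 16π^2/3 + 25 = 16π^2/3 + 25.
Parseval ⇒ Σ |c_n|^2 = 16π^2/3 + 25.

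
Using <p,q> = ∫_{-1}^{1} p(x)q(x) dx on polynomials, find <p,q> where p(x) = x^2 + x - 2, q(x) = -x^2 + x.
<p,q> = 8/5

Expand the product: p(x)·q(x) = -x^4 + 3*x^2 - 2*x.
∫_{-1}^{1} of each monomial x^k gives [2/(k+1) if k even, 0 if k odd]. Integrating term-by-term (or equivalently evaluating the antiderivative F(x) = -x^5/5 + x^3 - x^2 at the endpoints):
  F(1) − F(−1) = -1/5 − (-9/5) = 8/5.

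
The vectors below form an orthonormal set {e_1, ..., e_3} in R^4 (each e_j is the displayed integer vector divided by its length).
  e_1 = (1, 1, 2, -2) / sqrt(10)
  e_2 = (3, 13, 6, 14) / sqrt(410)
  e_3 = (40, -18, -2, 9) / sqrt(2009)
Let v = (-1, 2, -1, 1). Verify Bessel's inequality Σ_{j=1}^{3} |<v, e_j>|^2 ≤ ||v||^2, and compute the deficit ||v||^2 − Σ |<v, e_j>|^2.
Σ |<v, e_j>|^2 = 262/49; ||v||^2 = 7; deficit = 81/49

Write each e_j = u_j / sqrt(<u_j, u_j>) where u_j is the displayed integer vector. Then <v, e_j> = <v, u_j> / sqrt(<u_j, u_j>), so |<v, e_j>|^2 = <v, u_j>^2 / <u_j, u_j>.
Coefficients: <v, e_1> = -3/sqrt(10), <v, e_2> = 31/sqrt(410), <v, e_3> = -65/sqrt(2009).
Square and sum: Σ |<v, e_j>|^2 = 262/49.
Compute ||v||^2 = v·v = 7.
Deficit = 7 − 262/49 = 81/49 ≥ 0, confirming Bessel's inequality. (The deficit equals ||v − Σ <v,e_j> e_j||^2, the squared distance from v to span{e_j}.)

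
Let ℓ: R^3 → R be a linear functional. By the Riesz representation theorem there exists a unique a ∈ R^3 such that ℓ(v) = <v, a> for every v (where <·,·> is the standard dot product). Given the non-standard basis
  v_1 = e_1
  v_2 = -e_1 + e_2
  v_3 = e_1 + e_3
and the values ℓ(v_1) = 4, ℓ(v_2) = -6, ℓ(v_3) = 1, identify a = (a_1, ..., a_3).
a = (4, -2, -3)

Write a = (a_1, ..., a_3) in the standard basis. For each basis vector v_i, ℓ(v_i) = <v_i, a> is a linear equation in the a_j's. Collect the n equations into a matrix system V a = ℓ, where row i of V is v_i (expressed in the standard basis). Since V is invertible (lower-triangular with 1s on the diagonal, up to permutation), solve by back-substitution:
  V =
[[1, 0, 0],
 [-1, 1, 0],
 [1, 0, 1]]
  V a = (4, -6, 1)
Solving gives a = (4, -2, -3).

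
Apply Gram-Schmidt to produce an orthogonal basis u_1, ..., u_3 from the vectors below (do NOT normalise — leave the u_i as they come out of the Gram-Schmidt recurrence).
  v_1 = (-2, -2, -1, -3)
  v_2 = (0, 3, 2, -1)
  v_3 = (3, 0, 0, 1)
Orthogonal basis:
  u_1 = (-2, -2, -1, -3)
  u_2 = (-5/9, 22/9, 31/18, -11/6)
  u_3 = (419/227, -73/227, -5/227, -229/227)

Apply the Gram-Schmidt recurrence
  u_1 = v_1
  u_i = v_i − Σ_{j<i} ((v_i · u_j) / (u_j · u_j)) · u_j.

Step by step this gives:
  u_1 = (-2, -2, -1, -3)
  u_2 = (-5/9, 22/9, 31/18, -11/6)
  u_3 = (419/227, -73/227, -5/227, -229/227)

Orthogonality check:
  u_2 · u_1 = 0 (should be 0)
  u_3 · u_1 = 0 (should be 0)
  u_3 · u_2 = 0 (should be 0)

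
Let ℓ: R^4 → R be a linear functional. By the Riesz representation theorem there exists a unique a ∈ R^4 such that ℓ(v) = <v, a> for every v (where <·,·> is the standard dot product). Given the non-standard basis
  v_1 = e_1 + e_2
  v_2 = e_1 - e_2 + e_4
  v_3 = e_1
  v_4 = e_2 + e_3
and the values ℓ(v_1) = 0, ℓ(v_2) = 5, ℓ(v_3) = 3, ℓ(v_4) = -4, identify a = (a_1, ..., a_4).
a = (3, -3, -1, -1)

Write a = (a_1, ..., a_4) in the standard basis. For each basis vector v_i, ℓ(v_i) = <v_i, a> is a linear equation in the a_j's. Collect the n equations into a matrix system V a = ℓ, where row i of V is v_i (expressed in the standard basis). Since V is invertible (lower-triangular with 1s on the diagonal, up to permutation), solve by back-substitution:
  V =
[[1, 1, 0, 0],
 [1, -1, 0, 1],
 [1, 0, 0, 0],
 [0, 1, 1, 0]]
  V a = (0, 5, 3, -4)
Solving gives a = (3, -3, -1, -1).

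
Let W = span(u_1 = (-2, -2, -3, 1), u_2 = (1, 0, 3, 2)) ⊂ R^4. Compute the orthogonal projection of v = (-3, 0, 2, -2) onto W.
proj_W(v) = (2/9, 74/171, 1/57, -109/171)

Set up U = [u_1 | ... | u_2] ∈ R^(4×2). The projector onto W = col(U) is P = U (U^T U)^(-1) U^T.
Compute U^T U =
  [18, -9]
  [-9, 14],
and U^T v = (-2, -1).
Solve U^T U · c = U^T v for the coefficients: c = (-37/171, -4/19). The projection is proj_W(v) = U c.
Check: (v - proj_W(v)) · u_1 = 0  (should be 0).
Check: (v - proj_W(v)) · u_2 = 0  (should be 0).
Result: proj_W(v) = (2/9, 74/171, 1/57, -109/171).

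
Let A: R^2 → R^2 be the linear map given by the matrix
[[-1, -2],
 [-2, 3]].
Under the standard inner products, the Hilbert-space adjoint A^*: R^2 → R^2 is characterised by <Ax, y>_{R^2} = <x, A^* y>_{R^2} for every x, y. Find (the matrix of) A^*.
A^* = A^T =
[[-1, -2],
 [-2, 3]]

For real matrices with standard dot products, the defining identity <Ax, y> = <x, A^* y> gives (Ax)^T y = x^T (A^*) y, i.e. x^T A^T y = x^T (A^*) y. Since this holds for all x, y, we must have A^* = A^T. Therefore
A^* =
[[-1, -2],
 [-2, 3]].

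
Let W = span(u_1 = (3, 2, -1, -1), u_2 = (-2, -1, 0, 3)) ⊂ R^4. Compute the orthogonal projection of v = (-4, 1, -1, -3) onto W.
proj_W(v) = (-126/89, -116/89, 106/89, -182/89)

Set up U = [u_1 | ... | u_2] ∈ R^(4×2). The projector onto W = col(U) is P = U (U^T U)^(-1) U^T.
Compute U^T U =
  [15, -11]
  [-11, 14],
and U^T v = (-6, -2).
Solve U^T U · c = U^T v for the coefficients: c = (-106/89, -96/89). The projection is proj_W(v) = U c.
Check: (v - proj_W(v)) · u_1 = 0  (should be 0).
Check: (v - proj_W(v)) · u_2 = 0  (should be 0).
Result: proj_W(v) = (-126/89, -116/89, 106/89, -182/89).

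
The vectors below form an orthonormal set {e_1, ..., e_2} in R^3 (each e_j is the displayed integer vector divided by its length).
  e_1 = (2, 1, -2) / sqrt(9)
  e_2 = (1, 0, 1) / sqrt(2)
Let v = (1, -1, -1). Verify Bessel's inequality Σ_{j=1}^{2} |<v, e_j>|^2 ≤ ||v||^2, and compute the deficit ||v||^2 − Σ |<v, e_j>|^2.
Σ |<v, e_j>|^2 = 1; ||v||^2 = 3; deficit = 2

Write each e_j = u_j / sqrt(<u_j, u_j>) where u_j is the displayed integer vector. Then <v, e_j> = <v, u_j> / sqrt(<u_j, u_j>), so |<v, e_j>|^2 = <v, u_j>^2 / <u_j, u_j>.
Coefficients: <v, e_1> = 3/sqrt(9), <v, e_2> = 0/sqrt(2).
Square and sum: Σ |<v, e_j>|^2 = 1.
Compute ||v||^2 = v·v = 3.
Deficit = 3 − 1 = 2 ≥ 0, confirming Bessel's inequality. (The deficit equals ||v − Σ <v,e_j> e_j||^2, the squared distance from v to span{e_j}.)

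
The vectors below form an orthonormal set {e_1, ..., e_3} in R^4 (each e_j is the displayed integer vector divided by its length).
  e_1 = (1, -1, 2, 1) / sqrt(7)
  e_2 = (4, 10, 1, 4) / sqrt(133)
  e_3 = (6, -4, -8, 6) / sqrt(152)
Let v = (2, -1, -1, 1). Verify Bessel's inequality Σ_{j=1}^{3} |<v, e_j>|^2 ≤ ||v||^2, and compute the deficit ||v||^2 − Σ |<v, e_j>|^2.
Σ |<v, e_j>|^2 = 13/2; ||v||^2 = 7; deficit = 1/2

Write each e_j = u_j / sqrt(<u_j, u_j>) where u_j is the displayed integer vector. Then <v, e_j> = <v, u_j> / sqrt(<u_j, u_j>), so |<v, e_j>|^2 = <v, u_j>^2 / <u_j, u_j>.
Coefficients: <v, e_1> = 2/sqrt(7), <v, e_2> = 1/sqrt(133), <v, e_3> = 30/sqrt(152).
Square and sum: Σ |<v, e_j>|^2 = 13/2.
Compute ||v||^2 = v·v = 7.
Deficit = 7 − 13/2 = 1/2 ≥ 0, confirming Bessel's inequality. (The deficit equals ||v − Σ <v,e_j> e_j||^2, the squared distance from v to span{e_j}.)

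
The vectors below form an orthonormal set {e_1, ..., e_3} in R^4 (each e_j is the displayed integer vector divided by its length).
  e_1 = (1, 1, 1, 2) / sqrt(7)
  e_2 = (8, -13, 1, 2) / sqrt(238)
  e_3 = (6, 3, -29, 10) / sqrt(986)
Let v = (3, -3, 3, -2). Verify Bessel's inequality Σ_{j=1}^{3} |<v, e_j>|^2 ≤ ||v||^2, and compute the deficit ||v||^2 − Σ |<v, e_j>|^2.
Σ |<v, e_j>|^2 = 755/29; ||v||^2 = 31; deficit = 144/29

Write each e_j = u_j / sqrt(<u_j, u_j>) where u_j is the displayed integer vector. Then <v, e_j> = <v, u_j> / sqrt(<u_j, u_j>), so |<v, e_j>|^2 = <v, u_j>^2 / <u_j, u_j>.
Coefficients: <v, e_1> = -1/sqrt(7), <v, e_2> = 62/sqrt(238), <v, e_3> = -98/sqrt(986).
Square and sum: Σ |<v, e_j>|^2 = 755/29.
Compute ||v||^2 = v·v = 31.
Deficit = 31 − 755/29 = 144/29 ≥ 0, confirming Bessel's inequality. (The deficit equals ||v − Σ <v,e_j> e_j||^2, the squared distance from v to span{e_j}.)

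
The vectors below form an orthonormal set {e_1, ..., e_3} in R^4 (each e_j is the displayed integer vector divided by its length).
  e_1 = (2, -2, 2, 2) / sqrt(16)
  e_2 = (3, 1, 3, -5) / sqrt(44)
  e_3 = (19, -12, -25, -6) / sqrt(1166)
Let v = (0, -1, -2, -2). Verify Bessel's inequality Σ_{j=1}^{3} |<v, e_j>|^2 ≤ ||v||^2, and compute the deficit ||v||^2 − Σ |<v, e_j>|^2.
Σ |<v, e_j>|^2 = 379/53; ||v||^2 = 9; deficit = 98/53

Write each e_j = u_j / sqrt(<u_j, u_j>) where u_j is the displayed integer vector. Then <v, e_j> = <v, u_j> / sqrt(<u_j, u_j>), so |<v, e_j>|^2 = <v, u_j>^2 / <u_j, u_j>.
Coefficients: <v, e_1> = -6/sqrt(16), <v, e_2> = 3/sqrt(44), <v, e_3> = 74/sqrt(1166).
Square and sum: Σ |<v, e_j>|^2 = 379/53.
Compute ||v||^2 = v·v = 9.
Deficit = 9 − 379/53 = 98/53 ≥ 0, confirming Bessel's inequality. (The deficit equals ||v − Σ <v,e_j> e_j||^2, the squared distance from v to span{e_j}.)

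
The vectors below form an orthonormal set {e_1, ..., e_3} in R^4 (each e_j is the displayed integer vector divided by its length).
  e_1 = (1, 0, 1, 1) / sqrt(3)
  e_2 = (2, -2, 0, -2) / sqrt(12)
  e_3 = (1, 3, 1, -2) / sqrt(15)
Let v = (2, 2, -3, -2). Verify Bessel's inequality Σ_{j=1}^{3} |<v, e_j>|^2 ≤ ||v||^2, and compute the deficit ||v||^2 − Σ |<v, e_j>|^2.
Σ |<v, e_j>|^2 = 146/15; ||v||^2 = 21; deficit = 169/15

Write each e_j = u_j / sqrt(<u_j, u_j>) where u_j is the displayed integer vector. Then <v, e_j> = <v, u_j> / sqrt(<u_j, u_j>), so |<v, e_j>|^2 = <v, u_j>^2 / <u_j, u_j>.
Coefficients: <v, e_1> = -3/sqrt(3), <v, e_2> = 4/sqrt(12), <v, e_3> = 9/sqrt(15).
Square and sum: Σ |<v, e_j>|^2 = 146/15.
Compute ||v||^2 = v·v = 21.
Deficit = 21 − 146/15 = 169/15 ≥ 0, confirming Bessel's inequality. (The deficit equals ||v − Σ <v,e_j> e_j||^2, the squared distance from v to span{e_j}.)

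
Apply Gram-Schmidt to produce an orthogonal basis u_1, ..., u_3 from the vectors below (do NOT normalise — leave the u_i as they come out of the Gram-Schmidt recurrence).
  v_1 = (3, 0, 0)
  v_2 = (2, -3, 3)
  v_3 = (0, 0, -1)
Orthogonal basis:
  u_1 = (3, 0, 0)
  u_2 = (0, -3, 3)
  u_3 = (0, -1/2, -1/2)

Apply the Gram-Schmidt recurrence
  u_1 = v_1
  u_i = v_i − Σ_{j<i} ((v_i · u_j) / (u_j · u_j)) · u_j.

Step by step this gives:
  u_1 = (3, 0, 0)
  u_2 = (0, -3, 3)
  u_3 = (0, -1/2, -1/2)

Orthogonality check:
  u_2 · u_1 = 0 (should be 0)
  u_3 · u_1 = 0 (should be 0)
  u_3 · u_2 = 0 (should be 0)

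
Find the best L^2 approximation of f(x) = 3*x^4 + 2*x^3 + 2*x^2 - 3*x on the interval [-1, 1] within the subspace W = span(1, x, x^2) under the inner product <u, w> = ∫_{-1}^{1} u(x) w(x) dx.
g(x) = 32*x^2/7 - 9*x/5 - 9/35

The best approximation g ∈ W is the orthogonal projection of f onto W. Writing g = a_0 + a_1 x + a_2 x^2, the coefficients solve the normal equations G · a = b where
  G_{ij} = <φ_i, φ_j> and b_i = <f, φ_i>, with φ_0 = 1, φ_1 = x, φ_2 = x^2.
G =
  [2, 0, 2/3]
  [0, 2/3, 0]
  [2/3, 0, 2/5],
b = (38/15, -6/5, 58/35).
Solving gives a_0 = -9/35, a_1 = -9/5, a_2 = 32/7, so
  g(x) = 32*x^2/7 - 9*x/5 - 9/35.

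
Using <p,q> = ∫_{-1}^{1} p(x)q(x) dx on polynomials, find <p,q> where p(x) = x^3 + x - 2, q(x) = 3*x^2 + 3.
<p,q> = -16

Expand the product: p(x)·q(x) = 3*x^5 + 6*x^3 - 6*x^2 + 3*x - 6.
∫_{-1}^{1} of each monomial x^k gives [2/(k+1) if k even, 0 if k odd]. Integrating term-by-term (or equivalently evaluating the antiderivative F(x) = x^6/2 + 3*x^4/2 - 2*x^3 + 3*x^2/2 - 6*x at the endpoints):
  F(1) − F(−1) = -9/2 − (23/2) = -16.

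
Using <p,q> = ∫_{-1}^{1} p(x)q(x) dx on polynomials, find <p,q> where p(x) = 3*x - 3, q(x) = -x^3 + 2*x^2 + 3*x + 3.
<p,q> = -86/5

Expand the product: p(x)·q(x) = -3*x^4 + 9*x^3 + 3*x^2 - 9.
∫_{-1}^{1} of each monomial x^k gives [2/(k+1) if k even, 0 if k odd]. Integrating term-by-term (or equivalently evaluating the antiderivative F(x) = -3*x^5/5 + 9*x^4/4 + x^3 - 9*x at the endpoints):
  F(1) − F(−1) = -127/20 − (217/20) = -86/5.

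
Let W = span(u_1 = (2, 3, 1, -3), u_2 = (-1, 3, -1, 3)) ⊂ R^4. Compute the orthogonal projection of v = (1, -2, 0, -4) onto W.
proj_W(v) = (619/451, -930/451, 516/451, -1548/451)

Set up U = [u_1 | ... | u_2] ∈ R^(4×2). The projector onto W = col(U) is P = U (U^T U)^(-1) U^T.
Compute U^T U =
  [23, -3]
  [-3, 20],
and U^T v = (8, -19).
Solve U^T U · c = U^T v for the coefficients: c = (103/451, -413/451). The projection is proj_W(v) = U c.
Check: (v - proj_W(v)) · u_1 = 0  (should be 0).
Check: (v - proj_W(v)) · u_2 = 0  (should be 0).
Result: proj_W(v) = (619/451, -930/451, 516/451, -1548/451).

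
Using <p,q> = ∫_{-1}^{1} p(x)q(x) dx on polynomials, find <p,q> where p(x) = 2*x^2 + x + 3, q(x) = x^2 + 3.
<p,q> = 124/5

Expand the product: p(x)·q(x) = 2*x^4 + x^3 + 9*x^2 + 3*x + 9.
∫_{-1}^{1} of each monomial x^k gives [2/(k+1) if k even, 0 if k odd]. Integrating term-by-term (or equivalently evaluating the antiderivative F(x) = 2*x^5/5 + x^4/4 + 3*x^3 + 3*x^2/2 + 9*x at the endpoints):
  F(1) − F(−1) = 283/20 − (-213/20) = 124/5.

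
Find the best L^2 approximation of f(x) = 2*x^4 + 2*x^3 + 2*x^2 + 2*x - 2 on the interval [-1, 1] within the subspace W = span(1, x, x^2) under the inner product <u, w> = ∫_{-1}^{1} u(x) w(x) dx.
g(x) = 26*x^2/7 + 16*x/5 - 76/35

The best approximation g ∈ W is the orthogonal projection of f onto W. Writing g = a_0 + a_1 x + a_2 x^2, the coefficients solve the normal equations G · a = b where
  G_{ij} = <φ_i, φ_j> and b_i = <f, φ_i>, with φ_0 = 1, φ_1 = x, φ_2 = x^2.
G =
  [2, 0, 2/3]
  [0, 2/3, 0]
  [2/3, 0, 2/5],
b = (-28/15, 32/15, 4/105).
Solving gives a_0 = -76/35, a_1 = 16/5, a_2 = 26/7, so
  g(x) = 26*x^2/7 + 16*x/5 - 76/35.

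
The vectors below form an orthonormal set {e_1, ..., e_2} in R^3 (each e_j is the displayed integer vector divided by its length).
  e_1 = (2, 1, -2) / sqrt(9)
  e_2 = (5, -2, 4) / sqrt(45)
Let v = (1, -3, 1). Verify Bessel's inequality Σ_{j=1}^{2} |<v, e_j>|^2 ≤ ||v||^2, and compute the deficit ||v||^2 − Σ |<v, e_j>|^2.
Σ |<v, e_j>|^2 = 6; ||v||^2 = 11; deficit = 5

Write each e_j = u_j / sqrt(<u_j, u_j>) where u_j is the displayed integer vector. Then <v, e_j> = <v, u_j> / sqrt(<u_j, u_j>), so |<v, e_j>|^2 = <v, u_j>^2 / <u_j, u_j>.
Coefficients: <v, e_1> = -3/sqrt(9), <v, e_2> = 15/sqrt(45).
Square and sum: Σ |<v, e_j>|^2 = 6.
Compute ||v||^2 = v·v = 11.
Deficit = 11 − 6 = 5 ≥ 0, confirming Bessel's inequality. (The deficit equals ||v − Σ <v,e_j> e_j||^2, the squared distance from v to span{e_j}.)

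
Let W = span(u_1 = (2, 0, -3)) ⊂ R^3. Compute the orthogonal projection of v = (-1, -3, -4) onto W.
proj_W(v) = (20/13, 0, -30/13)

Set up U = [u_1 | ... | u_1] ∈ R^(3×1). The projector onto W = col(U) is P = U (U^T U)^(-1) U^T.
Compute U^T U =
  [13],
and U^T v = (10).
Solve U^T U · c = U^T v for the coefficients: c = (10/13). The projection is proj_W(v) = U c.
Check: (v - proj_W(v)) · u_1 = 0  (should be 0).
Result: proj_W(v) = (20/13, 0, -30/13).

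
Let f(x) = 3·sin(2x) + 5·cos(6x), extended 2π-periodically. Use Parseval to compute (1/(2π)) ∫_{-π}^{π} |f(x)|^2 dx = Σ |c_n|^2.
Σ |c_n|^2 = 17

Expand |f|^2 and use orthogonality of {sin(nx), cos(mx)} on [-π, π]:
  ∫_{-π}^{π} sin(nx)^2 dx = π, ∫ cos(mx)^2 dx = π, and cross terms integrate to 0.
So ∫_{-π}^{π} f(x)^2 dx = 3^2 · π + 5^2 · π = (9 + 25)π.
Divide by 2π: (9 + 25)/2 = 17.
By Parseval, this equals Σ |c_n|^2.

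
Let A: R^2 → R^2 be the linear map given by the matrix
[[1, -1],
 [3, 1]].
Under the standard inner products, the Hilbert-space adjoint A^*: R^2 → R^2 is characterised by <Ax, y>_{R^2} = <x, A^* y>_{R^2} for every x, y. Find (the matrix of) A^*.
A^* = A^T =
[[1, 3],
 [-1, 1]]

For real matrices with standard dot products, the defining identity <Ax, y> = <x, A^* y> gives (Ax)^T y = x^T (A^*) y, i.e. x^T A^T y = x^T (A^*) y. Since this holds for all x, y, we must have A^* = A^T. Therefore
A^* =
[[1, 3],
 [-1, 1]].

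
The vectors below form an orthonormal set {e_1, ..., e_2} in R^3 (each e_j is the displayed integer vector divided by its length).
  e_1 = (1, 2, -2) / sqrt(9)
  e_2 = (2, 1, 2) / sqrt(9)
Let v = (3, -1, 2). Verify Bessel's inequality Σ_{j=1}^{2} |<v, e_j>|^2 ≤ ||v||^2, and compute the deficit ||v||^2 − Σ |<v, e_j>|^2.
Σ |<v, e_j>|^2 = 10; ||v||^2 = 14; deficit = 4

Write each e_j = u_j / sqrt(<u_j, u_j>) where u_j is the displayed integer vector. Then <v, e_j> = <v, u_j> / sqrt(<u_j, u_j>), so |<v, e_j>|^2 = <v, u_j>^2 / <u_j, u_j>.
Coefficients: <v, e_1> = -3/sqrt(9), <v, e_2> = 9/sqrt(9).
Square and sum: Σ |<v, e_j>|^2 = 10.
Compute ||v||^2 = v·v = 14.
Deficit = 14 − 10 = 4 ≥ 0, confirming Bessel's inequality. (The deficit equals ||v − Σ <v,e_j> e_j||^2, the squared distance from v to span{e_j}.)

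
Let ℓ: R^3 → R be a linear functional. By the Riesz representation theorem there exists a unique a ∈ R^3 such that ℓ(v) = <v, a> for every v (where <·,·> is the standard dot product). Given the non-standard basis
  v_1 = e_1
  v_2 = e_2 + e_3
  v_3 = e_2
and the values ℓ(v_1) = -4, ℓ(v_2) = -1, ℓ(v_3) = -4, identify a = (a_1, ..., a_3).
a = (-4, -4, 3)

Write a = (a_1, ..., a_3) in the standard basis. For each basis vector v_i, ℓ(v_i) = <v_i, a> is a linear equation in the a_j's. Collect the n equations into a matrix system V a = ℓ, where row i of V is v_i (expressed in the standard basis). Since V is invertible (lower-triangular with 1s on the diagonal, up to permutation), solve by back-substitution:
  V =
[[1, 0, 0],
 [0, 1, 1],
 [0, 1, 0]]
  V a = (-4, -1, -4)
Solving gives a = (-4, -4, 3).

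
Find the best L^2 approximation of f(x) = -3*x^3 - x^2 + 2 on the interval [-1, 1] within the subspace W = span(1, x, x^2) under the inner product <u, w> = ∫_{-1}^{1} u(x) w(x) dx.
g(x) = -x^2 - 9*x/5 + 2

The best approximation g ∈ W is the orthogonal projection of f onto W. Writing g = a_0 + a_1 x + a_2 x^2, the coefficients solve the normal equations G · a = b where
  G_{ij} = <φ_i, φ_j> and b_i = <f, φ_i>, with φ_0 = 1, φ_1 = x, φ_2 = x^2.
G =
  [2, 0, 2/3]
  [0, 2/3, 0]
  [2/3, 0, 2/5],
b = (10/3, -6/5, 14/15).
Solving gives a_0 = 2, a_1 = -9/5, a_2 = -1, so
  g(x) = -x^2 - 9*x/5 + 2.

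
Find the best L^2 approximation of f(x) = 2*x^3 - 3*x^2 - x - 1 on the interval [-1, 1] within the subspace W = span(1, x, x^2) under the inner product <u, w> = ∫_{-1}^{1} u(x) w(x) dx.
g(x) = -3*x^2 + x/5 - 1

The best approximation g ∈ W is the orthogonal projection of f onto W. Writing g = a_0 + a_1 x + a_2 x^2, the coefficients solve the normal equations G · a = b where
  G_{ij} = <φ_i, φ_j> and b_i = <f, φ_i>, with φ_0 = 1, φ_1 = x, φ_2 = x^2.
G =
  [2, 0, 2/3]
  [0, 2/3, 0]
  [2/3, 0, 2/5],
b = (-4, 2/15, -28/15).
Solving gives a_0 = -1, a_1 = 1/5, a_2 = -3, so
  g(x) = -3*x^2 + x/5 - 1.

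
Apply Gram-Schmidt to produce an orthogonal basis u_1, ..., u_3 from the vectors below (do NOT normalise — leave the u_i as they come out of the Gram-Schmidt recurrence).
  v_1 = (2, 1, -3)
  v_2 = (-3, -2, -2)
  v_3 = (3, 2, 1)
Orthogonal basis:
  u_1 = (2, 1, -3)
  u_2 = (-19/7, -13/7, -17/7)
  u_3 = (-4/117, 1/18, -1/234)

Apply the Gram-Schmidt recurrence
  u_1 = v_1
  u_i = v_i − Σ_{j<i} ((v_i · u_j) / (u_j · u_j)) · u_j.

Step by step this gives:
  u_1 = (2, 1, -3)
  u_2 = (-19/7, -13/7, -17/7)
  u_3 = (-4/117, 1/18, -1/234)

Orthogonality check:
  u_2 · u_1 = 0 (should be 0)
  u_3 · u_1 = 0 (should be 0)
  u_3 · u_2 = 0 (should be 0)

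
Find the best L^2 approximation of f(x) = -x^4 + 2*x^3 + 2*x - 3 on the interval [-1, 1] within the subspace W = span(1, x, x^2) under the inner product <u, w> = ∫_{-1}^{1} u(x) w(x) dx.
g(x) = -6*x^2/7 + 16*x/5 - 102/35

The best approximation g ∈ W is the orthogonal projection of f onto W. Writing g = a_0 + a_1 x + a_2 x^2, the coefficients solve the normal equations G · a = b where
  G_{ij} = <φ_i, φ_j> and b_i = <f, φ_i>, with φ_0 = 1, φ_1 = x, φ_2 = x^2.
G =
  [2, 0, 2/3]
  [0, 2/3, 0]
  [2/3, 0, 2/5],
b = (-32/5, 32/15, -16/7).
Solving gives a_0 = -102/35, a_1 = 16/5, a_2 = -6/7, so
  g(x) = -6*x^2/7 + 16*x/5 - 102/35.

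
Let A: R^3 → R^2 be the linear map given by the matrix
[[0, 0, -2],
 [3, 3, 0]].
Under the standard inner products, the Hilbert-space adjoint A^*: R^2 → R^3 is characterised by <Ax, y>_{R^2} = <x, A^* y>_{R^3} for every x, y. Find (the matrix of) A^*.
A^* = A^T =
[[0, 3],
 [0, 3],
 [-2, 0]]

For real matrices with standard dot products, the defining identity <Ax, y> = <x, A^* y> gives (Ax)^T y = x^T (A^*) y, i.e. x^T A^T y = x^T (A^*) y. Since this holds for all x, y, we must have A^* = A^T. Therefore
A^* =
[[0, 3],
 [0, 3],
 [-2, 0]].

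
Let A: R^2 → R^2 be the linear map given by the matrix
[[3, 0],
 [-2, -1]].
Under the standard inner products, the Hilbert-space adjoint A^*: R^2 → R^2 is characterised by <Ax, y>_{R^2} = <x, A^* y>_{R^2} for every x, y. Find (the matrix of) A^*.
A^* = A^T =
[[3, -2],
 [0, -1]]

For real matrices with standard dot products, the defining identity <Ax, y> = <x, A^* y> gives (Ax)^T y = x^T (A^*) y, i.e. x^T A^T y = x^T (A^*) y. Since this holds for all x, y, we must have A^* = A^T. Therefore
A^* =
[[3, -2],
 [0, -1]].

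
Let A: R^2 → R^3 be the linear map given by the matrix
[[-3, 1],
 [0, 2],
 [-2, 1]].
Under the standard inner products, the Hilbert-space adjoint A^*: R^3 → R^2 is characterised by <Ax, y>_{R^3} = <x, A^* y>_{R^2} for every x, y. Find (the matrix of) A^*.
A^* = A^T =
[[-3, 0, -2],
 [1, 2, 1]]

For real matrices with standard dot products, the defining identity <Ax, y> = <x, A^* y> gives (Ax)^T y = x^T (A^*) y, i.e. x^T A^T y = x^T (A^*) y. Since this holds for all x, y, we must have A^* = A^T. Therefore
A^* =
[[-3, 0, -2],
 [1, 2, 1]].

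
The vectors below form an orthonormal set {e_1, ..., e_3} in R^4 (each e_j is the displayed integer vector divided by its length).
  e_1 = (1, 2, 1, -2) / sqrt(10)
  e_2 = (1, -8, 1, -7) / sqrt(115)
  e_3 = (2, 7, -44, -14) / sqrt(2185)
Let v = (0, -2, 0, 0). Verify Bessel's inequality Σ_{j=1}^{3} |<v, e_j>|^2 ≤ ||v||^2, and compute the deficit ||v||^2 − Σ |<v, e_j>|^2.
Σ |<v, e_j>|^2 = 372/95; ||v||^2 = 4; deficit = 8/95

Write each e_j = u_j / sqrt(<u_j, u_j>) where u_j is the displayed integer vector. Then <v, e_j> = <v, u_j> / sqrt(<u_j, u_j>), so |<v, e_j>|^2 = <v, u_j>^2 / <u_j, u_j>.
Coefficients: <v, e_1> = -4/sqrt(10), <v, e_2> = 16/sqrt(115), <v, e_3> = -14/sqrt(2185).
Square and sum: Σ |<v, e_j>|^2 = 372/95.
Compute ||v||^2 = v·v = 4.
Deficit = 4 − 372/95 = 8/95 ≥ 0, confirming Bessel's inequality. (The deficit equals ||v − Σ <v,e_j> e_j||^2, the squared distance from v to span{e_j}.)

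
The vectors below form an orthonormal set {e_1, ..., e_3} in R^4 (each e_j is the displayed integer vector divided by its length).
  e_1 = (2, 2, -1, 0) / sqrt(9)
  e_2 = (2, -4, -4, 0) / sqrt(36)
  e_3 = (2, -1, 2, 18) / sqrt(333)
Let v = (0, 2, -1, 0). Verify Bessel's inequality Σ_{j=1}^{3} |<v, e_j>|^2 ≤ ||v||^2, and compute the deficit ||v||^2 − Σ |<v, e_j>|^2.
Σ |<v, e_j>|^2 = 121/37; ||v||^2 = 5; deficit = 64/37

Write each e_j = u_j / sqrt(<u_j, u_j>) where u_j is the displayed integer vector. Then <v, e_j> = <v, u_j> / sqrt(<u_j, u_j>), so |<v, e_j>|^2 = <v, u_j>^2 / <u_j, u_j>.
Coefficients: <v, e_1> = 5/sqrt(9), <v, e_2> = -4/sqrt(36), <v, e_3> = -4/sqrt(333).
Square and sum: Σ |<v, e_j>|^2 = 121/37.
Compute ||v||^2 = v·v = 5.
Deficit = 5 − 121/37 = 64/37 ≥ 0, confirming Bessel's inequality. (The deficit equals ||v − Σ <v,e_j> e_j||^2, the squared distance from v to span{e_j}.)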